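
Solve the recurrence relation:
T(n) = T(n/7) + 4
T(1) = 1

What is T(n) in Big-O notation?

Each step divides n by 7 and adds 4. After log_7(n) steps we reach T(1)=1. So T(n) = 4·log_7(n) + 1 = O(log n).

Answer: O(log n)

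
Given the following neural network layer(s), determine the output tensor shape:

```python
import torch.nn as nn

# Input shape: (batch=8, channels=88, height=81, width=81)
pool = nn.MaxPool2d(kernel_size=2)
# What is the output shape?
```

Input: (8, 88, 81, 81) -> Output: (8, 88, 40, 40)

Answer: (8, 88, 40, 40)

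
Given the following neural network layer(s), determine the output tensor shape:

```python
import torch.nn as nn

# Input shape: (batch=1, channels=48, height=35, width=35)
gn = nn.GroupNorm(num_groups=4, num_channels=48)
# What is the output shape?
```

Input: (1, 48, 35, 35) -> Output: (1, 48, 35, 35)

Answer: (1, 48, 35, 35)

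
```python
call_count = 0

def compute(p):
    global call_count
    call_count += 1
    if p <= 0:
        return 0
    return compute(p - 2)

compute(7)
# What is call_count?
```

Linear recursion stepping by 2: 5 calls from p=7 down to ≤0.

Answer: 5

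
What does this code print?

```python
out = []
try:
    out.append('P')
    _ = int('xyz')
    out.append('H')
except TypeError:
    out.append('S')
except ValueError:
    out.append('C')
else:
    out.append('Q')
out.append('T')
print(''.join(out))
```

Execution trace: 'P' (try body) → 'C' (except ValueError) → 'T' (after the try/except). Output: PCT

Answer: PCT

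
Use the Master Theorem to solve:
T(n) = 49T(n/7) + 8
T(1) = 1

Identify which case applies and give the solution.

a=49, b=7, f(n)=8. log_7(49) = 2. Since c=0 < 2, Case 1 applies: T(n) = Θ(n^log_b(a)) = O(n^2).

Answer: O(n^2) - Case 1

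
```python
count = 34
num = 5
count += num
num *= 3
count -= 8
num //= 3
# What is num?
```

Trace:
`count = 34` → count = 34
`num = 5` → num = 5
`count += num` → count = 39
`num *= 3` → num = 15
`count -= 8` → count = 31
`num //= 3` → num = 5
So num = 5

Answer: 5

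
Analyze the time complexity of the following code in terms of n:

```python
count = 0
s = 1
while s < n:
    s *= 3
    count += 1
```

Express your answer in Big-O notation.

Each loop level contributes: log n. Multiplying the contributions gives O(log n).

Answer: O(log n)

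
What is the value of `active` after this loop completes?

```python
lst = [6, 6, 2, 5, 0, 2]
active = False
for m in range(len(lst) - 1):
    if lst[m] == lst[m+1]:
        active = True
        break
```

Check consecutive duplicates in [6, 6, 2, 5, 0, 2]
`active` takes the values: False → True

Answer: True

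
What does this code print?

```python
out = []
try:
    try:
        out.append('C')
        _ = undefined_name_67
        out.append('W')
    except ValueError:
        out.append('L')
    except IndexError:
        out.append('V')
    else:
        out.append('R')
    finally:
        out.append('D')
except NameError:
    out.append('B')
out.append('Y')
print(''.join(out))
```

Execution trace: 'C' (try body) → 'D' (finally) → 'B' (outer except NameError) → 'Y' (after the try/except). Output: CDBY

Answer: CDBY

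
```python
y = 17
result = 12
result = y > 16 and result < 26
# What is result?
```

Trace:
`y = 17` → y = 17
`result = 12` → result = 12
`result = y > 16 and result < 26` → result = True
So result = True

Answer: True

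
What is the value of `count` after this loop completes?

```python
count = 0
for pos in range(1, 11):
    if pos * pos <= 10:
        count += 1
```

Count numbers where pos² ≤ 10
`count` takes the values: 0 → 1 → 2 → 3

Answer: 3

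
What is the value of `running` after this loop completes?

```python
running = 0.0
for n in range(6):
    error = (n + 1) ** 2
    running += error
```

Sum of squared losses 1² + 2² + ... + 6²
`running` takes the values: 0.0 → 1.0 → 5.0 → 14.0 → 30.0 → 55.0 → 91.0

Answer: 91.0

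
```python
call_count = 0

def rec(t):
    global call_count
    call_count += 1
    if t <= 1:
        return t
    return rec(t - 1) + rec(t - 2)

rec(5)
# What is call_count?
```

Calls(t) = 1 + Calls(t-1) + Calls(t-2); Calls(0)=Calls(1)=1. For t=5 this gives 15.

Answer: 15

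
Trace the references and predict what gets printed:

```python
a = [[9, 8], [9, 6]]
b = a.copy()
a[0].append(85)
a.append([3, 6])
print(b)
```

Key concept: shallow copy with nested lists.
Step by step:
`a = [[9, 8], [9, 6]]` → a = [[9, 8], [9, 6]]
`b = a.copy()` → b = [[9, 8], [9, 6]]
`a[0].append(85)` → a = [[9, 8, 85], [9, 6]]; b = [[9, 8, 85], [9, 6]]
`a.append([3, 6])` → a = [[9, 8, 85], [9, 6], [3, 6]]
`print(b)` → prints [[9, 8, 85], [9, 6]]

Answer: [[9, 8, 85], [9, 6]]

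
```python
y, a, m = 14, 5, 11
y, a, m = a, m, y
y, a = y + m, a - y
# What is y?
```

Trace:
`y, a, m = 14, 5, 11` → y = 14; a = 5; m = 11
`y, a, m = a, m, y` → y = 5; a = 11; m = 14
`y, a = y + m, a - y` → y = 19; a = 6
So y = 19

Answer: 19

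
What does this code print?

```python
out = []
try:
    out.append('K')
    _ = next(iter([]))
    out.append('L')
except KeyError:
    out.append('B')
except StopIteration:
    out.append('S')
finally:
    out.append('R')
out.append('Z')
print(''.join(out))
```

Execution trace: 'K' (try body) → 'S' (except StopIteration) → 'R' (finally) → 'Z' (after the try/except). Output: KSRZ

Answer: KSRZ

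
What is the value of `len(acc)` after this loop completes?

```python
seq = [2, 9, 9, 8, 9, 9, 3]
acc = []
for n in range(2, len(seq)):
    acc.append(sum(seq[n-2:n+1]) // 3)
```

Number of 3-element averages
`acc` takes the values: [] → [6] → [6, 8] → [6, 8, 8] → [6, 8, 8, 8] → [6, 8, 8, 8, 7]
So `len(acc)` = 5

Answer: 5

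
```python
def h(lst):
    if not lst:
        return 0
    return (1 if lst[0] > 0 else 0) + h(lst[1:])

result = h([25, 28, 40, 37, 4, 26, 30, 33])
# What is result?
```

Count of positive elements in [25, 28, 40, 37, 4, 26, 30, 33] = 8

Answer: 8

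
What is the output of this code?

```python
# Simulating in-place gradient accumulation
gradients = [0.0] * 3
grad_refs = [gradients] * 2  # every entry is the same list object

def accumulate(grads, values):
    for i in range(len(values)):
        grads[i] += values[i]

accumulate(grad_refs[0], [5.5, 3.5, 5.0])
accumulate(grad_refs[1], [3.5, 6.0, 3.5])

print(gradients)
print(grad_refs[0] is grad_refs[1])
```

Key concept: gradient accumulation aliasing.
Step by step:
`gradients = [0.0] * 3` → gradients = [0.0, 0.0, 0.0]
`grad_refs = [gradients] * 2` → grad_refs = [[0.0, 0.0, 0.0], [0.0, 0.0, 0.0]]
`accumulate(grad_refs[0], [5.5, 3.5, 5.0])` → gradients = [5.5, 3.5, 5.0]; grad_refs = [[5.5, 3.5, 5.0], [5.5, 3.5, 5.0]]
`accumulate(grad_refs[1], [3.5, 6.0, 3.5])` → gradients = [9.0, 9.5, 8.5]; grad_refs = [[9.0, 9.5, 8.5], [9.0, 9.5, 8.5]]
`print(gradients)` → prints [9.0, 9.5, 8.5]
`print(grad_refs[0] is grad_refs[1])` → prints True

Answer:
[9.0, 9.5, 8.5]
True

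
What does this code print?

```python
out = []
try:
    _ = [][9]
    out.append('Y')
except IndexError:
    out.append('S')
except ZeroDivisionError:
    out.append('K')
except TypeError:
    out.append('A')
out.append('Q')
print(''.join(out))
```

Execution trace: 'S' (except IndexError) → 'Q' (after the try/except). Output: SQ

Answer: SQ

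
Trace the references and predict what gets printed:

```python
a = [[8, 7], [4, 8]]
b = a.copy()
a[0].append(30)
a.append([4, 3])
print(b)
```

Key concept: shallow copy with nested lists.
Step by step:
`a = [[8, 7], [4, 8]]` → a = [[8, 7], [4, 8]]
`b = a.copy()` → b = [[8, 7], [4, 8]]
`a[0].append(30)` → a = [[8, 7, 30], [4, 8]]; b = [[8, 7, 30], [4, 8]]
`a.append([4, 3])` → a = [[8, 7, 30], [4, 8], [4, 3]]
`print(b)` → prints [[8, 7, 30], [4, 8]]

Answer: [[8, 7, 30], [4, 8]]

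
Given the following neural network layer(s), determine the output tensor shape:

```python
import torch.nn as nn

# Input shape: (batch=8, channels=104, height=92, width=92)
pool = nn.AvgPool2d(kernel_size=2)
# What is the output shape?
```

Input: (8, 104, 92, 92) -> Output: (8, 104, 46, 46)

Answer: (8, 104, 46, 46)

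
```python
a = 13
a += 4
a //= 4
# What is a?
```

Trace:
`a = 13` → a = 13
`a += 4` → a = 17
`a //= 4` → a = 4
So a = 4

Answer: 4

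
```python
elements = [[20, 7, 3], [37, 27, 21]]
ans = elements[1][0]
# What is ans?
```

Trace:
`elements = [[20, 7, 3], [37, 27, 21]]` → elements = [[20, 7, 3], [37, 27, 21]]
`ans = elements[1][0]` → ans = 37
So ans = 37

Answer: 37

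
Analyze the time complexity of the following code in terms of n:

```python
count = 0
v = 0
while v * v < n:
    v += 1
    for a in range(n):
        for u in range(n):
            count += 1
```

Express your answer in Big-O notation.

Each loop level contributes: √n × n × n. Multiplying the contributions gives O(n^2√n).

Answer: O(n^2√n)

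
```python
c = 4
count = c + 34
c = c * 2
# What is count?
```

Trace:
`c = 4` → c = 4
`count = c + 34` → count = 38
`c = c * 2` → c = 8
So count = 38

Answer: 38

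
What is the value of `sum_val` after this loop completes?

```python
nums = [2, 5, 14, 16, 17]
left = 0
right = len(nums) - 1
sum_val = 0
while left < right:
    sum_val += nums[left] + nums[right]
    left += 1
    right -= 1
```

Sum of pairs from ends
`sum_val` takes the values: 0 → 19 → 40

Answer: 40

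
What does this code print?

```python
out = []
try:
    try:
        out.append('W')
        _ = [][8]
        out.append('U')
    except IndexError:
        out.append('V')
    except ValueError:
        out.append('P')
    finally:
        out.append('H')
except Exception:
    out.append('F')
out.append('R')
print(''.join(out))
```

Execution trace: 'W' (inner try body) → 'V' (inner except IndexError) → 'H' (inner finally) → 'R' (after the try/except). Output: WVHR

Answer: WVHR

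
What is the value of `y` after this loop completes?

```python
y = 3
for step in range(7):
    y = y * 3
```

Multiply by 3, 7 times: 3 * 3^7 = 6561
`y` takes the values: 3 → 9 → 27 → 81 → 243 → 729 → 2187 → 6561

Answer: 6561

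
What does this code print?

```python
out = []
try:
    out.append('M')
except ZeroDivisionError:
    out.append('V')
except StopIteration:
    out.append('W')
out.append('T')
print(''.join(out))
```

Execution trace: 'M' (try body, no exception) → 'T' (after the try/except). Output: MT

Answer: MT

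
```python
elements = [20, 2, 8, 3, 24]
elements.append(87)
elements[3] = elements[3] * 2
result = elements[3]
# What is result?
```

Trace:
`elements = [20, 2, 8, 3, 24]` → elements = [20, 2, 8, 3, 24]
`elements.append(87)` → elements = [20, 2, 8, 3, 24, 87]
`elements[3] = elements[3] * 2` → elements = [20, 2, 8, 6, 24, 87]
`result = elements[3]` → result = 6
So result = 6

Answer: 6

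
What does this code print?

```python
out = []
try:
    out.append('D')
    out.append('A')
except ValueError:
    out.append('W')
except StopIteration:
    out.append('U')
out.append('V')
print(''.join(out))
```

Execution trace: 'D' (try body) → 'A' (try body, no exception) → 'V' (after the try/except). Output: DAV

Answer: DAV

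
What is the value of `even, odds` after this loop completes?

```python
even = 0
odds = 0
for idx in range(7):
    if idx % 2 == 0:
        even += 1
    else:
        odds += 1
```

Count evens and odds in range(7)
`even, odds` takes the values: (0, 0) → (1, 0) → (1, 1) → (2, 1) → (2, 2) → (3, 2) → (3, 3) → (4, 3)

Answer: 4, 3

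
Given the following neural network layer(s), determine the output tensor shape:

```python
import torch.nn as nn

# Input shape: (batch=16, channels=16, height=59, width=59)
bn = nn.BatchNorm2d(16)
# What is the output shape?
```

Input: (16, 16, 59, 59) -> Output: (16, 16, 59, 59)

Answer: (16, 16, 59, 59)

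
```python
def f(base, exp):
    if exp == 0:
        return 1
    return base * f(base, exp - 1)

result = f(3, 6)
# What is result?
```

f(3, 6) = 3 * 3 * 3 * 3 * 3 * 3 = 729

Answer: 729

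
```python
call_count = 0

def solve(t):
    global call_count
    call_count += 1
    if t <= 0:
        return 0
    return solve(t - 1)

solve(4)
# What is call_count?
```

Linear recursion stepping by 1: 5 calls from t=4 down to ≤0.

Answer: 5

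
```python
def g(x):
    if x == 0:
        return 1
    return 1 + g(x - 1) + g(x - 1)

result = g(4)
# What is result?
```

g(x) = 1 + 2·g(x-1), g(0)=1. Closed form: (1+1)·2^4 - 1 = 31.

Answer: 31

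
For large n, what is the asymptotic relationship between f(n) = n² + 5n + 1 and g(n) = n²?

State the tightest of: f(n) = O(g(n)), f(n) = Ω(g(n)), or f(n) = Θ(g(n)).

n² + 5n + 1 vs n²: f(n) = Θ(g(n)) — they are asymptotically equivalent (lower-order terms are dominated).

Answer: f(n) = Θ(g(n)) — they are asymptotically equivalent (lower-order terms are dominated).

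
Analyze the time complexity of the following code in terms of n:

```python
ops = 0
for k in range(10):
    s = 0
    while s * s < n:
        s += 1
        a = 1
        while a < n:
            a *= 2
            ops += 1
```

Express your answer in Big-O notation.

Each loop level contributes: 1 × √n × log n. Multiplying the contributions gives O(√n log n).

Answer: O(√n log n)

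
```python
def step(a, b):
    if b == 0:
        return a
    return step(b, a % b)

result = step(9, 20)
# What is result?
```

step(9, 20) -> step(20, 9) -> step(9, 2) -> step(2, 1) -> step(1, 0) -> 1

Answer: 1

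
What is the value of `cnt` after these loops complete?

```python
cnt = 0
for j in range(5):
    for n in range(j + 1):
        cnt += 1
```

Triangle: 1 + 2 + ... + 5
`cnt` takes the values: 0 → 1 → 2 → 3 → 4 → 5 → 6 → 7 → 8 → 9 → 10 → 11 → 12 → 13 → 14 → 15

Answer: 15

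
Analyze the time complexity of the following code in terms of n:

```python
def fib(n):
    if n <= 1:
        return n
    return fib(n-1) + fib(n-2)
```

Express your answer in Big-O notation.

This is Recursive Fibonacci (naive). Time complexity: O(2^n).

Answer: O(2^n)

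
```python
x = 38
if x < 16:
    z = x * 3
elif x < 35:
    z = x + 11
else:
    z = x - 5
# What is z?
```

Trace:
`x = 38` → x = 38
`if x < 16: ...` → x < 16 is False, x < 35 is False, take else branch → z = 33
So z = 33

Answer: 33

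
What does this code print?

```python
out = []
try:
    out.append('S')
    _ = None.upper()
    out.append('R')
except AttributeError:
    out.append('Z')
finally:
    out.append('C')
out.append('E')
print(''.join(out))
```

Execution trace: 'S' (try body) → 'Z' (except AttributeError) → 'C' (finally) → 'E' (after the try/except). Output: SZCE

Answer: SZCE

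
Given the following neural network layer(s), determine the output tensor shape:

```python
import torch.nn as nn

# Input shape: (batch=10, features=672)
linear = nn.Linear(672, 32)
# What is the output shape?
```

Input: (10, 672) -> Output: (10, 32)

Answer: (10, 32)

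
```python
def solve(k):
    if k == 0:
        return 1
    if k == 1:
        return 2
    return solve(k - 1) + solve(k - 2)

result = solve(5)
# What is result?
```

Build up from base cases: solve(0)=1, solve(1)=2, solve(2)=3, solve(3)=5, solve(4)=8, solve(5)=13

Answer: 13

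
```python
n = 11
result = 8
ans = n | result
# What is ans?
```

Trace:
`n = 11` → n = 11
`result = 8` → result = 8
`ans = n | result` → ans = 11
So ans = 11

Answer: 11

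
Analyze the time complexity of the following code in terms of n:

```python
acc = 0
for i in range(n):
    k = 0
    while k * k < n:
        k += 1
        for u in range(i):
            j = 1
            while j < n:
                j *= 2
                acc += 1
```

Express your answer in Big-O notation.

Each loop level contributes: n × √n × n × log n. Multiplying the contributions gives O(n^2√n log n).

Answer: O(n^2√n log n)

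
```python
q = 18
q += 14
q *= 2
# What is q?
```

Trace:
`q = 18` → q = 18
`q += 14` → q = 32
`q *= 2` → q = 64
So q = 64

Answer: 64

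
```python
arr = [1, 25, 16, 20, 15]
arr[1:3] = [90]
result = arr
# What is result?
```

Trace:
`arr = [1, 25, 16, 20, 15]` → arr = [1, 25, 16, 20, 15]
`arr[1:3] = [90]` → arr = [1, 90, 20, 15]
`result = arr` → result = [1, 90, 20, 15]
So result = [1, 90, 20, 15]

Answer: [1, 90, 20, 15]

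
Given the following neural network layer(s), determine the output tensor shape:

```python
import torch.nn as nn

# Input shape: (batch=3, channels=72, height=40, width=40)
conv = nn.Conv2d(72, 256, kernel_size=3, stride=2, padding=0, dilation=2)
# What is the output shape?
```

Input: (3, 72, 40, 40) -> Output: (3, 256, 18, 18)

Answer: (3, 256, 18, 18)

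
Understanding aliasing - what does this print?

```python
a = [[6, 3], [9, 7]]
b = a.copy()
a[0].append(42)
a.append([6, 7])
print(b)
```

Key concept: shallow copy with nested lists.
Step by step:
`a = [[6, 3], [9, 7]]` → a = [[6, 3], [9, 7]]
`b = a.copy()` → b = [[6, 3], [9, 7]]
`a[0].append(42)` → a = [[6, 3, 42], [9, 7]]; b = [[6, 3, 42], [9, 7]]
`a.append([6, 7])` → a = [[6, 3, 42], [9, 7], [6, 7]]
`print(b)` → prints [[6, 3, 42], [9, 7]]

Answer: [[6, 3, 42], [9, 7]]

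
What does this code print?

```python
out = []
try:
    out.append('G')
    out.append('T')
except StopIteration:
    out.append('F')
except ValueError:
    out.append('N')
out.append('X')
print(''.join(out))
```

Execution trace: 'G' (try body) → 'T' (try body, no exception) → 'X' (after the try/except). Output: GTX

Answer: GTX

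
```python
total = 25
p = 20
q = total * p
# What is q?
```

Trace:
`total = 25` → total = 25
`p = 20` → p = 20
`q = total * p` → q = 500
So q = 500

Answer: 500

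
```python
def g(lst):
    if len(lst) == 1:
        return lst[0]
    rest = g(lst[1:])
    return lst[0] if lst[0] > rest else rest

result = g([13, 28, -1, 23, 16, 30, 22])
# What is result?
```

Recursive max over [13, 28, -1, 23, 16, 30, 22] = 30

Answer: 30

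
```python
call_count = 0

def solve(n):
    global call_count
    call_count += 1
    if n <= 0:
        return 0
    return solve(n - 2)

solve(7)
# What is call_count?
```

Linear recursion stepping by 2: 5 calls from n=7 down to ≤0.

Answer: 5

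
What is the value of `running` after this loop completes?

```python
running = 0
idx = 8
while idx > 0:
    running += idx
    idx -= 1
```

Sum 8 down to 1
`running` takes the values: 0 → 8 → 15 → 21 → 26 → 30 → 33 → 35 → 36

Answer: 36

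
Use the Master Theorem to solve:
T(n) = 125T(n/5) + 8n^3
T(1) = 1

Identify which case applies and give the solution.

a=125, b=5, f(n)=8n^3. log_5(125) = 3. Since c=3 = 3, Case 2 applies: T(n) = Θ(n^log_b(a) · log n) = O(n^3 log n).

Answer: O(n^3 log n) - Case 2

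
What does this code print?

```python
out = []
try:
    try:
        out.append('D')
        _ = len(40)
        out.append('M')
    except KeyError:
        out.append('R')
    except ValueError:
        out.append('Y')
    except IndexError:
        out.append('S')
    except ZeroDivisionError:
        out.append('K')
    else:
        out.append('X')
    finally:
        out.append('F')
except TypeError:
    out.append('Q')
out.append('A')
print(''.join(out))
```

Execution trace: 'D' (try body) → 'F' (finally) → 'Q' (outer except TypeError) → 'A' (after the try/except). Output: DFQA

Answer: DFQA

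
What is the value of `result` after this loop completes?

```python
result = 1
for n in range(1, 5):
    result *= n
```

4! = 24
`result` takes the values: 1 → 2 → 6 → 24

Answer: 24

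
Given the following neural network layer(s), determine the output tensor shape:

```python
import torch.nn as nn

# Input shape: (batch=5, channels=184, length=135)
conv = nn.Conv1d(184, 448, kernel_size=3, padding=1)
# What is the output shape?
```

Input: (5, 184, 135) -> Output: (5, 448, 135)

Answer: (5, 448, 135)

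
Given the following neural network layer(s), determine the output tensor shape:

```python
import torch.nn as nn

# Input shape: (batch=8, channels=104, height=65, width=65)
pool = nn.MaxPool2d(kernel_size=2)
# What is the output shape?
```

Input: (8, 104, 65, 65) -> Output: (8, 104, 32, 32)

Answer: (8, 104, 32, 32)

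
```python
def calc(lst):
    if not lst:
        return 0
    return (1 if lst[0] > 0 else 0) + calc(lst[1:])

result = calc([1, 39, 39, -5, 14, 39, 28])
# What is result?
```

Count of positive elements in [1, 39, 39, -5, 14, 39, 28] = 6

Answer: 6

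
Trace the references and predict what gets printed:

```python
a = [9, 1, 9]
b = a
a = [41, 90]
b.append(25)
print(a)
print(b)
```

Key concept: rebinding vs mutation: a is rebound to a new list, b still points at the original.
Step by step:
`a = [9, 1, 9]` → a = [9, 1, 9]
`b = a` → b = [9, 1, 9] (same object as a)
`a = [41, 90]` → a = [41, 90]
`b.append(25)` → b = [9, 1, 9, 25]
`print(a)` → prints [41, 90]
`print(b)` → prints [9, 1, 9, 25]

Answer:
[41, 90]
[9, 1, 9, 25]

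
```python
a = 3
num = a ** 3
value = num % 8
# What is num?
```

Trace:
`a = 3` → a = 3
`num = a ** 3` → num = 27
`value = num % 8` → value = 3
So num = 27

Answer: 27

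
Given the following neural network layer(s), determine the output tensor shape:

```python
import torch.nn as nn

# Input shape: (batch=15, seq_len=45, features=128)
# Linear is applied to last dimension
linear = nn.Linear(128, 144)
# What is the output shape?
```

Input: (15, 45, 128) -> Output: (15, 45, 144)

Answer: (15, 45, 144)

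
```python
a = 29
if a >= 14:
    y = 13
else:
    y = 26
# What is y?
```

Trace:
`a = 29` → a = 29
`if a >= 14: ...` → a >= 14 is True → y = 13
So y = 13

Answer: 13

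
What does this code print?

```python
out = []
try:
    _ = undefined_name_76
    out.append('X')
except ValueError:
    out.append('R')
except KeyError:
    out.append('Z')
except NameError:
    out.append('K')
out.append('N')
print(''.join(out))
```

Execution trace: 'K' (except NameError) → 'N' (after the try/except). Output: KN

Answer: KN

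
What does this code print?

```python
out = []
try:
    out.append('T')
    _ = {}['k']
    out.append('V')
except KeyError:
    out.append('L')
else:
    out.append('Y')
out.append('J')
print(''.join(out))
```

Execution trace: 'T' (try body) → 'L' (except KeyError) → 'J' (after the try/except). Output: TLJ

Answer: TLJ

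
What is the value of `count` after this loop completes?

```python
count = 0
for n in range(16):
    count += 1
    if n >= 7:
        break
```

Loop breaks when n reaches 7, count is 8
`count` takes the values: 0 → 1 → 2 → 3 → 4 → 5 → 6 → 7 → 8

Answer: 8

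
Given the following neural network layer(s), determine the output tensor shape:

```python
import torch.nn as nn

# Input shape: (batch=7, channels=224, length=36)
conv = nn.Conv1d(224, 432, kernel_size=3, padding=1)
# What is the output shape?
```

Input: (7, 224, 36) -> Output: (7, 432, 36)

Answer: (7, 432, 36)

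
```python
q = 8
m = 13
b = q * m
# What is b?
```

Trace:
`q = 8` → q = 8
`m = 13` → m = 13
`b = q * m` → b = 104
So b = 104

Answer: 104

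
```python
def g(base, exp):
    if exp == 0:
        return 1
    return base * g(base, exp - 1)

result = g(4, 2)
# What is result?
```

g(4, 2) = 4 * 4 = 16

Answer: 16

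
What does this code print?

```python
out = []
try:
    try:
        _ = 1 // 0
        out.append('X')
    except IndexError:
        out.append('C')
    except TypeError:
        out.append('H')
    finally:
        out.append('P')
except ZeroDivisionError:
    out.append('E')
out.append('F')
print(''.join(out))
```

Execution trace: 'P' (finally) → 'E' (outer except ZeroDivisionError) → 'F' (after the try/except). Output: PEF

Answer: PEF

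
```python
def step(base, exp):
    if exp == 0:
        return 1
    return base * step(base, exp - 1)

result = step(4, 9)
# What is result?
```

step(4, 9) = 4 * 4 * 4 * 4 * 4 * 4 * 4 * 4 * 4 = 262144

Answer: 262144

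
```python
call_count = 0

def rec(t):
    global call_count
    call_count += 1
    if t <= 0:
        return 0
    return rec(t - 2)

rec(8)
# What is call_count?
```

Linear recursion stepping by 2: 5 calls from t=8 down to ≤0.

Answer: 5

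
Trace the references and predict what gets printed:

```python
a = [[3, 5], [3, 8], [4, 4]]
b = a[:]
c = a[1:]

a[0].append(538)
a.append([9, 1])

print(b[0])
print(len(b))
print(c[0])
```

Key concept: slice with nested mutation.
Step by step:
`a = [[3, 5], [3, 8], [4, 4]]` → a = [[3, 5], [3, 8], [4, 4]]
`b = a[:]` → b = [[3, 5], [3, 8], [4, 4]]
`c = a[1:]` → c = [[3, 8], [4, 4]]
`a[0].append(538)` → a = [[3, 5, 538], [3, 8], [4, 4]]; b = [[3, 5, 538], [3, 8], [4, 4]]
`a.append([9, 1])` → a = [[3, 5, 538], [3, 8], [4, 4], [9, 1]]
`print(b[0])` → prints [3, 5, 538]
`print(len(b))` → prints 3
`print(c[0])` → prints [3, 8]

Answer:
[3, 5, 538]
3
[3, 8]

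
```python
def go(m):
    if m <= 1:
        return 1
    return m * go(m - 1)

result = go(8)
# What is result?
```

go(8) = 8 * 7 * 6 * 5 * 4 * 3 * 2 * 1 = 40320

Answer: 40320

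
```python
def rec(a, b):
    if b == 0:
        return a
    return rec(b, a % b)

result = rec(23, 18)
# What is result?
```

rec(23, 18) -> rec(18, 5) -> rec(5, 3) -> rec(3, 2) -> rec(2, 1) -> rec(1, 0) -> 1

Answer: 1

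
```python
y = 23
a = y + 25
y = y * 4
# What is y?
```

Trace:
`y = 23` → y = 23
`a = y + 25` → a = 48
`y = y * 4` → y = 92
So y = 92

Answer: 92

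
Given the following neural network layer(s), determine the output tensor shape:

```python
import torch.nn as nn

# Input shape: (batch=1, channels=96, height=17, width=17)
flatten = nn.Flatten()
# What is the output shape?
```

Input: (1, 96, 17, 17) -> Output: (1, 27744)

Answer: (1, 27744)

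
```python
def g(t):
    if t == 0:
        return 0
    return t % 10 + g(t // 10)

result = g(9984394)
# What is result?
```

Sum of digits of 9984394: 4 + 9 + 3 + 4 + 8 + 9 + 9 = 46

Answer: 46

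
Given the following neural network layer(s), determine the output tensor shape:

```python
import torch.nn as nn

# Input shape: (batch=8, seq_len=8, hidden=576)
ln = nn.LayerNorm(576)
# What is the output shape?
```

Input: (8, 8, 576) -> Output: (8, 8, 576)

Answer: (8, 8, 576)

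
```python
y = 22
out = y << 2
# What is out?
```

Trace:
`y = 22` → y = 22
`out = y << 2` → out = 88
So out = 88

Answer: 88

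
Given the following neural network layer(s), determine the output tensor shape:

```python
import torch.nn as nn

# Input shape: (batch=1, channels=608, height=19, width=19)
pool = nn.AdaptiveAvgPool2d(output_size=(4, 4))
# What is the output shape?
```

Input: (1, 608, 19, 19) -> Output: (1, 608, 4, 4)

Answer: (1, 608, 4, 4)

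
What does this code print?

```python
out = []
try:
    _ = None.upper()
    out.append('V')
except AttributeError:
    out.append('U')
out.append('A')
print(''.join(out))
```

Execution trace: 'U' (except AttributeError) → 'A' (after the try/except). Output: UA

Answer: UA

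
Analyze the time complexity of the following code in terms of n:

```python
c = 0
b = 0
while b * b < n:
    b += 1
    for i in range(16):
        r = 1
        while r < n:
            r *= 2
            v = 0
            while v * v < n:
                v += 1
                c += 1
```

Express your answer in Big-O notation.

Each loop level contributes: √n × 1 × log n × √n. Multiplying the contributions gives O(n log n).

Answer: O(n log n)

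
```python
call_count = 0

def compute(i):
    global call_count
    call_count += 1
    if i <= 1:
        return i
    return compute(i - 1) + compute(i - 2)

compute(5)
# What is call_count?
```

Calls(i) = 1 + Calls(i-1) + Calls(i-2); Calls(0)=Calls(1)=1. For i=5 this gives 15.

Answer: 15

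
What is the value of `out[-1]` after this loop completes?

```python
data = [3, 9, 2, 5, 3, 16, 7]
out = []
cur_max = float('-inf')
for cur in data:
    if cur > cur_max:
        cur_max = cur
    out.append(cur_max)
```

Running max ends at 16
`out` takes the values: [] → [3] → [3, 9] → [3, 9, 9] → [3, 9, 9, 9] → [3, 9, 9, 9, 9] → [3, 9, 9, 9, 9, 16] → [3, 9, 9, 9, 9, 16, 16]
So `out[-1]` = 16

Answer: 16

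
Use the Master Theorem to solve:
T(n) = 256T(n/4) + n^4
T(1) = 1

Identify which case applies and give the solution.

a=256, b=4, f(n)=n^4. log_4(256) = 4. Since c=4 = 4, Case 2 applies: T(n) = Θ(n^log_b(a) · log n) = O(n^4 log n).

Answer: O(n^4 log n) - Case 2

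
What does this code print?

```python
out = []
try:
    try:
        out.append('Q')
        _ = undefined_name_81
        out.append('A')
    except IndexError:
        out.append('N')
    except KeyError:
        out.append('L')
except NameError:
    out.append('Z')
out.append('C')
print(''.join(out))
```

Execution trace: 'Q' (try body) → 'Z' (outer except NameError) → 'C' (after the try/except). Output: QZC

Answer: QZC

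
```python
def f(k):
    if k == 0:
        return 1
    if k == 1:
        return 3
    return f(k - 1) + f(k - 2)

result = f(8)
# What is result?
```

Build up from base cases: f(0)=1, f(1)=3, f(2)=4, f(3)=7, f(4)=11, f(5)=18, f(6)=29, ..., f(8)=76

Answer: 76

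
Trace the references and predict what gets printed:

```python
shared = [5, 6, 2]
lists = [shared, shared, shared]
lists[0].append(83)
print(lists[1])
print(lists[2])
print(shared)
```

Key concept: list of same reference.
Step by step:
`shared = [5, 6, 2]` → shared = [5, 6, 2]
`lists = [shared, shared, shared]` → lists = [[5, 6, 2], [5, 6, 2], [5, 6, 2]]
`lists[0].append(83)` → shared = [5, 6, 2, 83]; lists = [[5, 6, 2, 83], [5, 6, 2, 83], [5, 6, 2, 83]]
`print(lists[1])` → prints [5, 6, 2, 83]
`print(lists[2])` → prints [5, 6, 2, 83]
`print(shared)` → prints [5, 6, 2, 83]

Answer:
[5, 6, 2, 83]
[5, 6, 2, 83]
[5, 6, 2, 83]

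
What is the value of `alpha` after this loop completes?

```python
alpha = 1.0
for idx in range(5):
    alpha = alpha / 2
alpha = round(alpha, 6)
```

Halving LR 5 times: 1 / 2^5
`alpha` takes the values: 1.0 → 0.5 → 0.25 → 0.125 → 0.0625 → 0.03125

Answer: 0.03125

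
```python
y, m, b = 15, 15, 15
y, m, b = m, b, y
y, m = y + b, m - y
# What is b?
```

Trace:
`y, m, b = 15, 15, 15` → y = 15; m = 15; b = 15
`y, m, b = m, b, y` → y = 15; m = 15; b = 15
`y, m = y + b, m - y` → y = 30; m = 0
So b = 15

Answer: 15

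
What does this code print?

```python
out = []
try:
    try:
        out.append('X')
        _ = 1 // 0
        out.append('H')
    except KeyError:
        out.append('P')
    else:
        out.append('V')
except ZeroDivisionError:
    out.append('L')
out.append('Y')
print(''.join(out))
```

Execution trace: 'X' (inner try body) → 'L' (outer except ZeroDivisionError) → 'Y' (after the try/except). Output: XLY

Answer: XLY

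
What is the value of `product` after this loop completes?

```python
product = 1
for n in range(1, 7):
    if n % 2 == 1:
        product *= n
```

Product of odd numbers 1 to 6
`product` takes the values: 1 → 3 → 15

Answer: 15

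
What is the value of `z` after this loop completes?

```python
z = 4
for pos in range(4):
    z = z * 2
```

Multiply by 2, 4 times: 4 * 2^4 = 64
`z` takes the values: 4 → 8 → 16 → 32 → 64

Answer: 64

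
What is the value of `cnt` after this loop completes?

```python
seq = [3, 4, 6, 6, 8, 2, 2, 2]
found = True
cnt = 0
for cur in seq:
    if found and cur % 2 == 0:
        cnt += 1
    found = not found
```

Count even values at even positions
`cnt` takes the values: 0 → 1 → 2 → 3

Answer: 3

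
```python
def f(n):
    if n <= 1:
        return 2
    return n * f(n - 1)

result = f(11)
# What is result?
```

f(11) = 11 * 10 * 9 * 8 * 7 * 6 * 5 * 4 * 3 * 2 * 2 = 79833600

Answer: 79833600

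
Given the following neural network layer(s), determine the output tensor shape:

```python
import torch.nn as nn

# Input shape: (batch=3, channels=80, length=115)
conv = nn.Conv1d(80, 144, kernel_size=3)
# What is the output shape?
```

Input: (3, 80, 115) -> Output: (3, 144, 113)

Answer: (3, 144, 113)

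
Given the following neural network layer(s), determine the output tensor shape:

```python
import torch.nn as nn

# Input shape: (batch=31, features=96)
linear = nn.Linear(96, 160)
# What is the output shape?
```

Input: (31, 96) -> Output: (31, 160)

Answer: (31, 160)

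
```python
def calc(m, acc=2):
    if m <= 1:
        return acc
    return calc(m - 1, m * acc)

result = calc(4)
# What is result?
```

Accumulator trace (n, acc): (4, 2) -> (3, 8) -> (2, 24) -> (1, 48) -> return 48

Answer: 48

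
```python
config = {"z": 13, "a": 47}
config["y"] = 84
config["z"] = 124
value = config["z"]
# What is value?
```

Trace:
`config = {"z": 13, "a": 47}` → config = {'z': 13, 'a': 47}
`config["y"] = 84` → config = {'z': 13, 'a': 47, 'y': 84}
`config["z"] = 124` → config = {'z': 124, 'a': 47, 'y': 84}
`value = config["z"]` → value = 124
So value = 124

Answer: 124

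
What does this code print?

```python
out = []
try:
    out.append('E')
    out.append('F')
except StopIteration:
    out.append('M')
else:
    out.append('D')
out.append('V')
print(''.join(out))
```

Execution trace: 'E' (try body) → 'F' (try body, no exception) → 'D' (else) → 'V' (after the try/except). Output: EFDV

Answer: EFDV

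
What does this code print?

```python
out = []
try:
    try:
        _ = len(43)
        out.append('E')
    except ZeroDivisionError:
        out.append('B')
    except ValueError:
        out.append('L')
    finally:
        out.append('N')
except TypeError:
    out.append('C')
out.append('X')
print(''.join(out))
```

Execution trace: 'N' (inner finally) → 'C' (outer except TypeError) → 'X' (after the try/except). Output: NCX

Answer: NCX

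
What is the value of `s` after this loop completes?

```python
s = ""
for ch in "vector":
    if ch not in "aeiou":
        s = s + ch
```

Remove vowels from 'vector'
`s` takes the values: "" → "v" → "vc" → "vct" → "vctr"

Answer: "vctr"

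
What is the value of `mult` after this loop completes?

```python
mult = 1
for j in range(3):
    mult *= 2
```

2^3 = 8
`mult` takes the values: 1 → 2 → 4 → 8

Answer: 8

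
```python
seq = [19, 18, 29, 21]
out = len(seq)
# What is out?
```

Trace:
`seq = [19, 18, 29, 21]` → seq = [19, 18, 29, 21]
`out = len(seq)` → out = 4
So out = 4

Answer: 4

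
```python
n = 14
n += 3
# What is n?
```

Trace:
`n = 14` → n = 14
`n += 3` → n = 17
So n = 17

Answer: 17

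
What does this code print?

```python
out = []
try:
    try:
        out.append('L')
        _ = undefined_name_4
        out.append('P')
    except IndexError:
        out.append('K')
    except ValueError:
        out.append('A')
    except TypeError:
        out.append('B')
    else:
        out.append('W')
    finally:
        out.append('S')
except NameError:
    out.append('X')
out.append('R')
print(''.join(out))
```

Execution trace: 'L' (try body) → 'S' (finally) → 'X' (outer except NameError) → 'R' (after the try/except). Output: LSXR

Answer: LSXR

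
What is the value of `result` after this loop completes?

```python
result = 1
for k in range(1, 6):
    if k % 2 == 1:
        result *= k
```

Product of odd numbers 1 to 5
`result` takes the values: 1 → 3 → 15

Answer: 15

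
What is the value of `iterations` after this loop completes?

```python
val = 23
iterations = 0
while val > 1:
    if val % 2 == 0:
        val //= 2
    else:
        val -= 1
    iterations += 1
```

Steps to reduce 23 to 1
`iterations` takes the values: 0 → 1 → 2 → 3 → 4 → 5 → 6 → 7

Answer: 7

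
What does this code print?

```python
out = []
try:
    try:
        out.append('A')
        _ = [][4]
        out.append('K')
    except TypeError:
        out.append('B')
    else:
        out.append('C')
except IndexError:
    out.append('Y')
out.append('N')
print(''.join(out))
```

Execution trace: 'A' (inner try body) → 'Y' (outer except IndexError) → 'N' (after the try/except). Output: AYN

Answer: AYN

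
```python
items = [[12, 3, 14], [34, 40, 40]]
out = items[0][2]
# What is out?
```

Trace:
`items = [[12, 3, 14], [34, 40, 40]]` → items = [[12, 3, 14], [34, 40, 40]]
`out = items[0][2]` → out = 14
So out = 14

Answer: 14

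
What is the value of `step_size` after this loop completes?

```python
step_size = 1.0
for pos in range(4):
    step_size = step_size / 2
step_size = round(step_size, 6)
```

Halving LR 4 times: 1 / 2^4
`step_size` takes the values: 1.0 → 0.5 → 0.25 → 0.125 → 0.0625

Answer: 0.0625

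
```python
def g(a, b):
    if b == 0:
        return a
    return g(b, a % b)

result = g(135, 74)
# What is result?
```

g(135, 74) -> g(74, 61) -> g(61, 13) -> g(13, 9) -> g(9, 4) -> g(4, 1) -> g(1, 0) -> 1

Answer: 1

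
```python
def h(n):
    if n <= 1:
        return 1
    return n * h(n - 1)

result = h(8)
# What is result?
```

h(8) = 8 * 7 * 6 * 5 * 4 * 3 * 2 * 1 = 40320

Answer: 40320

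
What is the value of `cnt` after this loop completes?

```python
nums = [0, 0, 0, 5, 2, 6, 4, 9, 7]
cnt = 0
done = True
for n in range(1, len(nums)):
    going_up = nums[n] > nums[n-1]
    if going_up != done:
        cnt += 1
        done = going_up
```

Count direction changes in [0, 0, 0, 5, 2, 6, 4, 9, 7]
`cnt` takes the values: 0 → 1 → 2 → 3 → 4 → 5 → 6 → 7

Answer: 7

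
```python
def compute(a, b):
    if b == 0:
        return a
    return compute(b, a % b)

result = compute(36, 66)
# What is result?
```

compute(36, 66) -> compute(66, 36) -> compute(36, 30) -> compute(30, 6) -> compute(6, 0) -> 6

Answer: 6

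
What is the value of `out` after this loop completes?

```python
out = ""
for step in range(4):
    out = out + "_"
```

Repeat '_' 4 times
`out` takes the values: "" → "_" → "__" → "___" → "____"

Answer: "____"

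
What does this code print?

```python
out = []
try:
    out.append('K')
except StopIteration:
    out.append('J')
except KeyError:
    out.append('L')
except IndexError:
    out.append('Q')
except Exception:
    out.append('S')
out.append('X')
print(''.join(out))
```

Execution trace: 'K' (try body, no exception) → 'X' (after the try/except). Output: KX

Answer: KX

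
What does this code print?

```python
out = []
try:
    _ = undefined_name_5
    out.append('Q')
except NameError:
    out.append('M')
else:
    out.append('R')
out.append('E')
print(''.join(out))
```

Execution trace: 'M' (except NameError) → 'E' (after the try/except). Output: ME

Answer: ME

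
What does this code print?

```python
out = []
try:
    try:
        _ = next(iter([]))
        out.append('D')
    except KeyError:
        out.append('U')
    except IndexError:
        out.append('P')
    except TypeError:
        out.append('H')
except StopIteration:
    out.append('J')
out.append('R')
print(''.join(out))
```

Execution trace: 'J' (outer except StopIteration) → 'R' (after the try/except). Output: JR

Answer: JR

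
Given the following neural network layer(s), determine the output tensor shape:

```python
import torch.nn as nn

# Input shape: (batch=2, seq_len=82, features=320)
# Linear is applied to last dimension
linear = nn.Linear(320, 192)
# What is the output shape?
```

Input: (2, 82, 320) -> Output: (2, 82, 192)

Answer: (2, 82, 192)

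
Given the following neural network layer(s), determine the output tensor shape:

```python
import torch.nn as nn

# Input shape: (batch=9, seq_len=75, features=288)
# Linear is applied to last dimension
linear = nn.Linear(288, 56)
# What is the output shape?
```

Input: (9, 75, 288) -> Output: (9, 75, 56)

Answer: (9, 75, 56)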